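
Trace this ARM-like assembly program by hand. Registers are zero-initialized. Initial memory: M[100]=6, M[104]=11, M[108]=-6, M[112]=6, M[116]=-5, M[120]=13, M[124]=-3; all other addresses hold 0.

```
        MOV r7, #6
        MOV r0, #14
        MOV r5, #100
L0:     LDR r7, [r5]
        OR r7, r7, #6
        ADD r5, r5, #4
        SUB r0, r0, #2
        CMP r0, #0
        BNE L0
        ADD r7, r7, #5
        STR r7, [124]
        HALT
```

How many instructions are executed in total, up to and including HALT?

MOV r7, #6 → r7=6
MOV r0, #14 → r0=14
MOV r5, #100 → r5=100
LDR r7, [r5] → r7=M[100]=6
OR r7, r7, #6 → r7=6|6=6
ADD r5, r5, #4 → r5=100+4=104
SUB r0, r0, #2 → r0=14-2=12
CMP r0, #0  (cmp 12,0)
BNE L0: taken
LDR r7, [r5] → r7=M[104]=11
OR r7, r7, #6 → r7=11|6=15
ADD r5, r5, #4 → r5=104+4=108
SUB r0, r0, #2 → r0=12-2=10
CMP r0, #0  (cmp 10,0)
BNE L0: taken
LDR r7, [r5] → r7=M[108]=-6
OR r7, r7, #6 → r7=(-6)|6=-2
ADD r5, r5, #4 → r5=108+4=112
SUB r0, r0, #2 → r0=10-2=8
CMP r0, #0  (cmp 8,0)
BNE L0: taken
LDR r7, [r5] → r7=M[112]=6
OR r7, r7, #6 → r7=6|6=6
ADD r5, r5, #4 → r5=112+4=116
SUB r0, r0, #2 → r0=8-2=6
CMP r0, #0  (cmp 6,0)
BNE L0: taken
LDR r7, [r5] → r7=M[116]=-5
OR r7, r7, #6 → r7=(-5)|6=-1
ADD r5, r5, #4 → r5=116+4=120
SUB r0, r0, #2 → r0=6-2=4
CMP r0, #0  (cmp 4,0)
BNE L0: taken
LDR r7, [r5] → r7=M[120]=13
OR r7, r7, #6 → r7=13|6=15
ADD r5, r5, #4 → r5=120+4=124
SUB r0, r0, #2 → r0=4-2=2
CMP r0, #0  (cmp 2,0)
BNE L0: taken
LDR r7, [r5] → r7=M[124]=-3
OR r7, r7, #6 → r7=(-3)|6=-1
ADD r5, r5, #4 → r5=124+4=128
SUB r0, r0, #2 → r0=2-2=0
CMP r0, #0  (cmp 0,0)
BNE L0: not taken
ADD r7, r7, #5 → r7=(-1)+5=4
STR r7, [124] → M[124]=4
halt.
Total executed instructions: 48.

48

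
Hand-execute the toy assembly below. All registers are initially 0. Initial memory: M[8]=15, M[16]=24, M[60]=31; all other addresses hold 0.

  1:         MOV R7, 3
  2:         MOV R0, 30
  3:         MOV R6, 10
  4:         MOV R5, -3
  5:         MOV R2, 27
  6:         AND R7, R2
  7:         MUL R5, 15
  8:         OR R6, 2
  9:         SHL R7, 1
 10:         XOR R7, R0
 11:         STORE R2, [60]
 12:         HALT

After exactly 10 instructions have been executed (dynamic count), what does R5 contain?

-45

after MOV R7, 3: R7=3
after MOV R0, 30: R0=30
after MOV R6, 10: R6=10
after MOV R5, -3: R5=-3
after MOV R2, 27: R2=27
after AND R7, R2: R7=3&27=3
after MUL R5, 15: R5=(-3)*15=-45
after OR R6, 2: R6=10|2=10
after SHL R7, 1: R7=3<<1=6
after XOR R7, R0: R7=6^30=24
After step 10: R5 = -45.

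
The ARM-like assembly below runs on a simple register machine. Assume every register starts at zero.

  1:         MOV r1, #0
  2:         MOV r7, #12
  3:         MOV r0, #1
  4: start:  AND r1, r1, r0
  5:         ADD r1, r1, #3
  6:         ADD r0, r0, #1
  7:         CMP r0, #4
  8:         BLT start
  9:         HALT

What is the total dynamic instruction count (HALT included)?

MOV r1, #0 → r1=0
MOV r7, #12 → r7=12
MOV r0, #1 → r0=1
AND r1, r1, r0 → r1=0&1=0
ADD r1, r1, #3 → r1=0+3=3
ADD r0, r0, #1 → r0=1+1=2
CMP r0, #4  (cmp 2,4)
BLT start: taken
AND r1, r1, r0 → r1=3&2=2
ADD r1, r1, #3 → r1=2+3=5
ADD r0, r0, #1 → r0=2+1=3
CMP r0, #4  (cmp 3,4)
BLT start: taken
AND r1, r1, r0 → r1=5&3=1
ADD r1, r1, #3 → r1=1+3=4
ADD r0, r0, #1 → r0=3+1=4
CMP r0, #4  (cmp 4,4)
BLT start: not taken
halt.
Total executed instructions: 19.

19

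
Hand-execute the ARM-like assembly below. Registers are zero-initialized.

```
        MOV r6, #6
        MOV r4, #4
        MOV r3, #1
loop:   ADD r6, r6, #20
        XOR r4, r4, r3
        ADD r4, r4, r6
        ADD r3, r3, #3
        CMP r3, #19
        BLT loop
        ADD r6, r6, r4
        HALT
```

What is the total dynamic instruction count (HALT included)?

after MOV r6, #6: r6=6
after MOV r4, #4: r4=4
after MOV r3, #1: r3=1
after ADD r6, r6, #20: r6=6+20=26
after XOR r4, r4, r3: r4=4^1=5
after ADD r4, r4, r6: r4=5+26=31
after ADD r3, r3, #3: r3=1+3=4
CMP r3, #19  (cmp 4,19)
BLT loop: taken
after ADD r6, r6, #20: r6=26+20=46
after XOR r4, r4, r3: r4=31^4=27
after ADD r4, r4, r6: r4=27+46=73
after ADD r3, r3, #3: r3=4+3=7
CMP r3, #19  (cmp 7,19)
BLT loop: taken
after ADD r6, r6, #20: r6=46+20=66
after XOR r4, r4, r3: r4=73^7=78
after ADD r4, r4, r6: r4=78+66=144
after ADD r3, r3, #3: r3=7+3=10
CMP r3, #19  (cmp 10,19)
BLT loop: taken
after ADD r6, r6, #20: r6=66+20=86
after XOR r4, r4, r3: r4=144^10=154
after ADD r4, r4, r6: r4=154+86=240
after ADD r3, r3, #3: r3=10+3=13
CMP r3, #19  (cmp 13,19)
BLT loop: taken
after ADD r6, r6, #20: r6=86+20=106
after XOR r4, r4, r3: r4=240^13=253
after ADD r4, r4, r6: r4=253+106=359
after ADD r3, r3, #3: r3=13+3=16
CMP r3, #19  (cmp 16,19)
BLT loop: taken
after ADD r6, r6, #20: r6=106+20=126
after XOR r4, r4, r3: r4=359^16=375
after ADD r4, r4, r6: r4=375+126=501
after ADD r3, r3, #3: r3=16+3=19
CMP r3, #19  (cmp 19,19)
BLT loop: not taken
after ADD r6, r6, r4: r6=126+501=627
halt.
Total executed instructions: 41.

41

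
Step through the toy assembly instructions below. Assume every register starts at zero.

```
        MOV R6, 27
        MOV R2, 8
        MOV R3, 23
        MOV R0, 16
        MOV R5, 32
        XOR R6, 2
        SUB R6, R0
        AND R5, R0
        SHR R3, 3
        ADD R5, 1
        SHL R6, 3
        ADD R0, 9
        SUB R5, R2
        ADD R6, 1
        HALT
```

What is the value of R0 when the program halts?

25

R6=27
R2=8
R3=23
R0=16
R5=32
R6=27^2=25
R6=25-16=9
R5=32&16=0
R3=23>>3=2
R5=0+1=1
R6=9<<3=72
R0=16+9=25
R5=1-8=-7
R6=72+1=73
halt.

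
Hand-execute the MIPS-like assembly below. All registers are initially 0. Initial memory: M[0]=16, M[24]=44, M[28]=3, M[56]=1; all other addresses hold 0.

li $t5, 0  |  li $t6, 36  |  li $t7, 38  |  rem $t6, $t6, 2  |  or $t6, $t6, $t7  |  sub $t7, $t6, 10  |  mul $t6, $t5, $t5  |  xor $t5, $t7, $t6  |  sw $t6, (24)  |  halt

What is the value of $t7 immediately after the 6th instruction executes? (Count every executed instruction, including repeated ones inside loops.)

28

$t5=0
$t6=36
$t7=38
$t6=36%2=0
$t6=0|38=38
$t7=38-10=28
After step 6: $t7 = 28.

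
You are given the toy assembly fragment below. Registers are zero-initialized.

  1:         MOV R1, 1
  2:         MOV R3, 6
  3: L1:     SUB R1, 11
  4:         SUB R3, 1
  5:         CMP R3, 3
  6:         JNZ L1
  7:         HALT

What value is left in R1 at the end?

MOV R1, 1 → R1=1
MOV R3, 6 → R3=6
SUB R1, 11 → R1=1-11=-10
SUB R3, 1 → R3=6-1=5
CMP R3, 3  (cmp 5,3)
JNZ L1: taken
SUB R1, 11 → R1=(-10)-11=-21
SUB R3, 1 → R3=5-1=4
CMP R3, 3  (cmp 4,3)
JNZ L1: taken
SUB R1, 11 → R1=(-21)-11=-32
SUB R3, 1 → R3=4-1=3
CMP R3, 3  (cmp 3,3)
JNZ L1: not taken
halt.

-32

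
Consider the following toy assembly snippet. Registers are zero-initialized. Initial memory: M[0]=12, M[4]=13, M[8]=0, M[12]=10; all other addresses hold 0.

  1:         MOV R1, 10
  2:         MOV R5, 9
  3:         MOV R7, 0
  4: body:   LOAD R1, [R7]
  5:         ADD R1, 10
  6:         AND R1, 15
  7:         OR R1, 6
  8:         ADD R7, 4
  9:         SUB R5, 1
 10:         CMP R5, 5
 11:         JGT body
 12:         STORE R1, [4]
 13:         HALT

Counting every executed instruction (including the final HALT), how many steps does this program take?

after MOV R1, 10: R1=10
after MOV R5, 9: R5=9
after MOV R7, 0: R7=0
after LOAD R1, [R7]: R1=M[0]=12
after ADD R1, 10: R1=12+10=22
after AND R1, 15: R1=22&15=6
after OR R1, 6: R1=6|6=6
after ADD R7, 4: R7=0+4=4
after SUB R5, 1: R5=9-1=8
CMP R5, 5  (cmp 8,5)
JGT body: taken
after LOAD R1, [R7]: R1=M[4]=13
after ADD R1, 10: R1=13+10=23
after AND R1, 15: R1=23&15=7
after OR R1, 6: R1=7|6=7
after ADD R7, 4: R7=4+4=8
after SUB R5, 1: R5=8-1=7
CMP R5, 5  (cmp 7,5)
JGT body: taken
after LOAD R1, [R7]: R1=M[8]=0
after ADD R1, 10: R1=0+10=10
after AND R1, 15: R1=10&15=10
after OR R1, 6: R1=10|6=14
after ADD R7, 4: R7=8+4=12
after SUB R5, 1: R5=7-1=6
CMP R5, 5  (cmp 6,5)
JGT body: taken
after LOAD R1, [R7]: R1=M[12]=10
after ADD R1, 10: R1=10+10=20
after AND R1, 15: R1=20&15=4
after OR R1, 6: R1=4|6=6
after ADD R7, 4: R7=12+4=16
after SUB R5, 1: R5=6-1=5
CMP R5, 5  (cmp 5,5)
JGT body: not taken
STORE R1, [4] → M[4]=6
halt.
Total executed instructions: 37.

37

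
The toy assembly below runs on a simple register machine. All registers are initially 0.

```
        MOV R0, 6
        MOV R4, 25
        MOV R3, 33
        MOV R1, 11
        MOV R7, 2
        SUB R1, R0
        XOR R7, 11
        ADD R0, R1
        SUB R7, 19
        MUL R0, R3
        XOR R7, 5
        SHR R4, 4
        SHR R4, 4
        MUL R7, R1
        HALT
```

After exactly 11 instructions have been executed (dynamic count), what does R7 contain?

R0=6
R4=25
R3=33
R1=11
R7=2
R1=11-6=5
R7=2^11=9
R0=6+5=11
R7=9-19=-10
R0=11*33=363
R7=(-10)^5=-13
After step 11: R7 = -13.

-13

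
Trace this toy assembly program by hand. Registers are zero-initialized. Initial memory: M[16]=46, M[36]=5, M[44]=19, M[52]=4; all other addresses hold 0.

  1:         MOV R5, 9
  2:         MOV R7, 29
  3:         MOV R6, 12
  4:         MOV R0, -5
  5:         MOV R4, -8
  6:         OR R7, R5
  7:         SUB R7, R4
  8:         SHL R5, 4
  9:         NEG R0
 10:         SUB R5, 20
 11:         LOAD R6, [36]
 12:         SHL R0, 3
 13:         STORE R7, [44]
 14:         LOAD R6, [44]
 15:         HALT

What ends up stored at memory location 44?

after MOV R5, 9: R5=9
after MOV R7, 29: R7=29
after MOV R6, 12: R6=12
after MOV R0, -5: R0=-5
after MOV R4, -8: R4=-8
after OR R7, R5: R7=29|9=29
after SUB R7, R4: R7=29-(-8)=37
after SHL R5, 4: R5=9<<4=144
after NEG R0: R0=-(-5)=5
after SUB R5, 20: R5=144-20=124
after LOAD R6, [36]: R6=M[36]=5
after SHL R0, 3: R0=5<<3=40
STORE R7, [44] → M[44]=37
after LOAD R6, [44]: R6=M[44]=37
halt.

37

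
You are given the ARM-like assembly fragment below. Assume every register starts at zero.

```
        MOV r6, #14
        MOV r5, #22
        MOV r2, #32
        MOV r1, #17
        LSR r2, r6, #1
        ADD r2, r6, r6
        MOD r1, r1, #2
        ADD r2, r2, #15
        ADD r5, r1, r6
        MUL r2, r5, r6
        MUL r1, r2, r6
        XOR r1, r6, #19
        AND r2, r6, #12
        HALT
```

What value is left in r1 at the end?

29

MOV r6, #14 → r6=14
MOV r5, #22 → r5=22
MOV r2, #32 → r2=32
MOV r1, #17 → r1=17
LSR r2, r6, #1 → r2=14>>1=7
ADD r2, r6, r6 → r2=14+14=28
MOD r1, r1, #2 → r1=17%2=1
ADD r2, r2, #15 → r2=28+15=43
ADD r5, r1, r6 → r5=1+14=15
MUL r2, r5, r6 → r2=15*14=210
MUL r1, r2, r6 → r1=210*14=2940
XOR r1, r6, #19 → r1=14^19=29
AND r2, r6, #12 → r2=14&12=12
halt.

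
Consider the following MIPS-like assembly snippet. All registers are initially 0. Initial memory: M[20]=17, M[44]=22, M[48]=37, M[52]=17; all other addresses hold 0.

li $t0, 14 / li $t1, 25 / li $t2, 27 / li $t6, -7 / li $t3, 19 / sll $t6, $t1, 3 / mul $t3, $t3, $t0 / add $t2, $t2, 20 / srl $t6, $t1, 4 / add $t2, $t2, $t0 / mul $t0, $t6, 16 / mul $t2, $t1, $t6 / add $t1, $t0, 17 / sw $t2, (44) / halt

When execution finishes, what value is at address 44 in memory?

25

$t0=14
$t1=25
$t2=27
$t6=-7
$t3=19
$t6=25<<3=200
$t3=19*14=266
$t2=27+20=47
$t6=25>>4=1
$t2=47+14=61
$t0=1*16=16
$t2=25*1=25
$t1=16+17=33
sw $t2, (44) → M[44]=25
halt.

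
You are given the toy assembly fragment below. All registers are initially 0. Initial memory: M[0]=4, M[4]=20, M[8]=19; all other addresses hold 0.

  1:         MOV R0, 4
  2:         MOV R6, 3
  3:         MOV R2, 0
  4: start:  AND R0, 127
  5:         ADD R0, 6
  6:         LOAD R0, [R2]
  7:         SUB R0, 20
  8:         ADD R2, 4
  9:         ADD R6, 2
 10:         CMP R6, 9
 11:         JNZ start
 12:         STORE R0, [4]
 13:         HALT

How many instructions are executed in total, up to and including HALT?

R0=4
R6=3
R2=0
R0=4&127=4
R0=4+6=10
R0=M[0]=4
R0=4-20=-16
R2=0+4=4
R6=3+2=5
CMP R6, 9  (cmp 5,9)
JNZ start: taken
R0=(-16)&127=112
R0=112+6=118
R0=M[4]=20
R0=20-20=0
R2=4+4=8
R6=5+2=7
CMP R6, 9  (cmp 7,9)
JNZ start: taken
R0=0&127=0
R0=0+6=6
R0=M[8]=19
R0=19-20=-1
R2=8+4=12
R6=7+2=9
CMP R6, 9  (cmp 9,9)
JNZ start: not taken
STORE R0, [4] → M[4]=-1
halt.
Total executed instructions: 29.

29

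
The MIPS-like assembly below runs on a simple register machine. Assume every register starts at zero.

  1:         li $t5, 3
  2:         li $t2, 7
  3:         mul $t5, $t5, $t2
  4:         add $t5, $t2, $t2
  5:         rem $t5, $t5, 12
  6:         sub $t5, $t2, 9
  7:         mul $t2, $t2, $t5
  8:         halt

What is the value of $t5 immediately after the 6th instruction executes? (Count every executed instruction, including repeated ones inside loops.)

-2

li $t5, 3 → $t5=3
li $t2, 7 → $t2=7
mul $t5, $t5, $t2 → $t5=3*7=21
add $t5, $t2, $t2 → $t5=7+7=14
rem $t5, $t5, 12 → $t5=14%12=2
sub $t5, $t2, 9 → $t5=7-9=-2
After step 6: $t5 = -2.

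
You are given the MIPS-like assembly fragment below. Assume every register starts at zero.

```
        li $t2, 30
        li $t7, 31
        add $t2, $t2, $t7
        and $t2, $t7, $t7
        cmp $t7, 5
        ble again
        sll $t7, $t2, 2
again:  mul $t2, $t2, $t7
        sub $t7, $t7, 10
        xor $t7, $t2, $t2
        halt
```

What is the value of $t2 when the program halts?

3844

li $t2, 30 → $t2=30
li $t7, 31 → $t7=31
add $t2, $t2, $t7 → $t2=30+31=61
and $t2, $t7, $t7 → $t2=31&31=31
cmp $t7, 5  (cmp 31,5)
ble again: not taken
sll $t7, $t2, 2 → $t7=31<<2=124
mul $t2, $t2, $t7 → $t2=31*124=3844
sub $t7, $t7, 10 → $t7=124-10=114
xor $t7, $t2, $t2 → $t7=3844^3844=0
halt.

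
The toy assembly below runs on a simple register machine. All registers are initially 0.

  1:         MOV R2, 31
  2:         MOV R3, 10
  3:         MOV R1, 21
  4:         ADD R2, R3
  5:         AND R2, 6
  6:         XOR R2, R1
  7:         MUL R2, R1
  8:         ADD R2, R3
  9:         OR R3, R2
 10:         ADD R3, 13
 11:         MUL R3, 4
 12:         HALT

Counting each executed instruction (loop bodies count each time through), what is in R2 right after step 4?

41

after MOV R2, 31: R2=31
after MOV R3, 10: R3=10
after MOV R1, 21: R1=21
after ADD R2, R3: R2=31+10=41
After step 4: R2 = 41.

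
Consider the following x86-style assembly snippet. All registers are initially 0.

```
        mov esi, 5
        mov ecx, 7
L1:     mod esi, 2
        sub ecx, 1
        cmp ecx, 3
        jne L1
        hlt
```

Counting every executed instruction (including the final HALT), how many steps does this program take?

after mov esi, 5: esi=5
after mov ecx, 7: ecx=7
after mod esi, 2: esi=5%2=1
after sub ecx, 1: ecx=7-1=6
cmp ecx, 3  (cmp 6,3)
jne L1: taken
after mod esi, 2: esi=1%2=1
after sub ecx, 1: ecx=6-1=5
cmp ecx, 3  (cmp 5,3)
jne L1: taken
after mod esi, 2: esi=1%2=1
after sub ecx, 1: ecx=5-1=4
cmp ecx, 3  (cmp 4,3)
jne L1: taken
after mod esi, 2: esi=1%2=1
after sub ecx, 1: ecx=4-1=3
cmp ecx, 3  (cmp 3,3)
jne L1: not taken
halt.
Total executed instructions: 19.

19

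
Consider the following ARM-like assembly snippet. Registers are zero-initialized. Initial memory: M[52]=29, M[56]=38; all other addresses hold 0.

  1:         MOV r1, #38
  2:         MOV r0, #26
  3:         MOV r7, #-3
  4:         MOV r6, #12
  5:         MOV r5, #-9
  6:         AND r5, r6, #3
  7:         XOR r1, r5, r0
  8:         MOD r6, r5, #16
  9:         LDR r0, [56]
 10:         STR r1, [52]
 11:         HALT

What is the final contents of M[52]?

26

MOV r1, #38 → r1=38
MOV r0, #26 → r0=26
MOV r7, #-3 → r7=-3
MOV r6, #12 → r6=12
MOV r5, #-9 → r5=-9
AND r5, r6, #3 → r5=12&3=0
XOR r1, r5, r0 → r1=0^26=26
MOD r6, r5, #16 → r6=0%16=0
LDR r0, [56] → r0=M[56]=38
STR r1, [52] → M[52]=26
halt.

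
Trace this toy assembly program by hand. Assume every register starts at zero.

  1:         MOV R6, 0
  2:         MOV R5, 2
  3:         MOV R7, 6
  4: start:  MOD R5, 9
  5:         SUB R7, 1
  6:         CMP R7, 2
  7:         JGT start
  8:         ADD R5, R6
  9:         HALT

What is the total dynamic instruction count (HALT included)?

21

R6=0
R5=2
R7=6
R5=2%9=2
R7=6-1=5
CMP R7, 2  (cmp 5,2)
JGT start: taken
R5=2%9=2
R7=5-1=4
CMP R7, 2  (cmp 4,2)
JGT start: taken
R5=2%9=2
R7=4-1=3
CMP R7, 2  (cmp 3,2)
JGT start: taken
R5=2%9=2
R7=3-1=2
CMP R7, 2  (cmp 2,2)
JGT start: not taken
R5=2+0=2
halt.
Total executed instructions: 21.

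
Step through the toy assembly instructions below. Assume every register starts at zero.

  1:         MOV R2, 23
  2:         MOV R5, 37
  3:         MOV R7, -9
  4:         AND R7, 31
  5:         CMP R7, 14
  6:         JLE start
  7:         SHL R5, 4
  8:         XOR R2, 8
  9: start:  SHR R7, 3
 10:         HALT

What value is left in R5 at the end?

MOV R2, 23 → R2=23
MOV R5, 37 → R5=37
MOV R7, -9 → R7=-9
AND R7, 31 → R7=(-9)&31=23
CMP R7, 14  (cmp 23,14)
JLE start: not taken
SHL R5, 4 → R5=37<<4=592
XOR R2, 8 → R2=23^8=31
SHR R7, 3 → R7=23>>3=2
halt.

592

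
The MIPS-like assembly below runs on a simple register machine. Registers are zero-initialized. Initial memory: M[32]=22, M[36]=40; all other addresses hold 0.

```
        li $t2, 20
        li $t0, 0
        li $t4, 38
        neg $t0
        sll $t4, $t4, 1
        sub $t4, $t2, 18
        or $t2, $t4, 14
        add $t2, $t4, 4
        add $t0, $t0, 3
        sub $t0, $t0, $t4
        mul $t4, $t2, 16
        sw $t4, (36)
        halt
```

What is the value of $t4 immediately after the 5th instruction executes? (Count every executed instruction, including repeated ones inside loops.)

76

after li $t2, 20: $t2=20
after li $t0, 0: $t0=0
after li $t4, 38: $t4=38
after neg $t0: $t0=-(0)=0
after sll $t4, $t4, 1: $t4=38<<1=76
After step 5: $t4 = 76.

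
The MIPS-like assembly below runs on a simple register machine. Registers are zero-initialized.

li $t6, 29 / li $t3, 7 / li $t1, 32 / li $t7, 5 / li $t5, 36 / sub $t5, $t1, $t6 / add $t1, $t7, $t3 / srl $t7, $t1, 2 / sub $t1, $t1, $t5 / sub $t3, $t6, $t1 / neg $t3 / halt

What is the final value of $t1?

$t6=29
$t3=7
$t1=32
$t7=5
$t5=36
$t5=32-29=3
$t1=5+7=12
$t7=12>>2=3
$t1=12-3=9
$t3=29-9=20
$t3=-(20)=-20
halt.

9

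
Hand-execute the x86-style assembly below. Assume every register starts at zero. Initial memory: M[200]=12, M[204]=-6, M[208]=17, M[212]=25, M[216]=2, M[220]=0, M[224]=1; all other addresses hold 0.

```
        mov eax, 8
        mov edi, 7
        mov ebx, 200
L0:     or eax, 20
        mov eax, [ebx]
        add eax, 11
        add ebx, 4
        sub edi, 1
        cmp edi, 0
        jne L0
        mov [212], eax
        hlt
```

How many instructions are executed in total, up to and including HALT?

after mov eax, 8: eax=8
after mov edi, 7: edi=7
after mov ebx, 200: ebx=200
after or eax, 20: eax=8|20=28
after mov eax, [ebx]: eax=M[200]=12
after add eax, 11: eax=12+11=23
after add ebx, 4: ebx=200+4=204
after sub edi, 1: edi=7-1=6
cmp edi, 0  (cmp 6,0)
jne L0: taken
after or eax, 20: eax=23|20=23
after mov eax, [ebx]: eax=M[204]=-6
after add eax, 11: eax=(-6)+11=5
after add ebx, 4: ebx=204+4=208
after sub edi, 1: edi=6-1=5
cmp edi, 0  (cmp 5,0)
jne L0: taken
after or eax, 20: eax=5|20=21
after mov eax, [ebx]: eax=M[208]=17
after add eax, 11: eax=17+11=28
after add ebx, 4: ebx=208+4=212
after sub edi, 1: edi=5-1=4
cmp edi, 0  (cmp 4,0)
jne L0: taken
after or eax, 20: eax=28|20=28
after mov eax, [ebx]: eax=M[212]=25
after add eax, 11: eax=25+11=36
after add ebx, 4: ebx=212+4=216
after sub edi, 1: edi=4-1=3
cmp edi, 0  (cmp 3,0)
jne L0: taken
after or eax, 20: eax=36|20=52
after mov eax, [ebx]: eax=M[216]=2
after add eax, 11: eax=2+11=13
after add ebx, 4: ebx=216+4=220
after sub edi, 1: edi=3-1=2
cmp edi, 0  (cmp 2,0)
jne L0: taken
after or eax, 20: eax=13|20=29
after mov eax, [ebx]: eax=M[220]=0
after add eax, 11: eax=0+11=11
after add ebx, 4: ebx=220+4=224
after sub edi, 1: edi=2-1=1
cmp edi, 0  (cmp 1,0)
jne L0: taken
after or eax, 20: eax=11|20=31
after mov eax, [ebx]: eax=M[224]=1
after add eax, 11: eax=1+11=12
after add ebx, 4: ebx=224+4=228
after sub edi, 1: edi=1-1=0
cmp edi, 0  (cmp 0,0)
jne L0: not taken
mov [212], eax → M[212]=12
halt.
Total executed instructions: 54.

54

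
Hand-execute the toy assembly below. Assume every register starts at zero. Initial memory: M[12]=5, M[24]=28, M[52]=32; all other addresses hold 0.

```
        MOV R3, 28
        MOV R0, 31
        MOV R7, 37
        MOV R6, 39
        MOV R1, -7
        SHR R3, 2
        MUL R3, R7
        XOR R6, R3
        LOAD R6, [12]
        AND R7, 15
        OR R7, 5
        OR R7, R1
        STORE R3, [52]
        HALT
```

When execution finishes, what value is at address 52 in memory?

259

R3=28
R0=31
R7=37
R6=39
R1=-7
R3=28>>2=7
R3=7*37=259
R6=39^259=292
R6=M[12]=5
R7=37&15=5
R7=5|5=5
R7=5|(-7)=-3
STORE R3, [52] → M[52]=259
halt.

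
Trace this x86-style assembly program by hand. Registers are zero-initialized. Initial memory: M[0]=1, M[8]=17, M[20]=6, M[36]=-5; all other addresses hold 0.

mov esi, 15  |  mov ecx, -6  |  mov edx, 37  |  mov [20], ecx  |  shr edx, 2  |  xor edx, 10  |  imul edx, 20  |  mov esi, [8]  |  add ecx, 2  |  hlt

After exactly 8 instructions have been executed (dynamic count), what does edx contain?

60

esi=15
ecx=-6
edx=37
mov [20], ecx → M[20]=-6
edx=37>>2=9
edx=9^10=3
edx=3*20=60
esi=M[8]=17
After step 8: edx = 60.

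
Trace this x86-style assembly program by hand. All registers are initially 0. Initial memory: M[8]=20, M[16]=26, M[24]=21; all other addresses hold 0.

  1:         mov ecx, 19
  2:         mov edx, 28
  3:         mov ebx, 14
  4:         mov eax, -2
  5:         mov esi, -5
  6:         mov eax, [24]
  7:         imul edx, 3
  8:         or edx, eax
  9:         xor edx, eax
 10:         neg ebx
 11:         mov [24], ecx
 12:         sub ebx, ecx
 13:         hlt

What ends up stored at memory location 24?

after mov ecx, 19: ecx=19
after mov edx, 28: edx=28
after mov ebx, 14: ebx=14
after mov eax, -2: eax=-2
after mov esi, -5: esi=-5
after mov eax, [24]: eax=M[24]=21
after imul edx, 3: edx=28*3=84
after or edx, eax: edx=84|21=85
after xor edx, eax: edx=85^21=64
after neg ebx: ebx=-(14)=-14
mov [24], ecx → M[24]=19
after sub ebx, ecx: ebx=(-14)-19=-33
halt.

19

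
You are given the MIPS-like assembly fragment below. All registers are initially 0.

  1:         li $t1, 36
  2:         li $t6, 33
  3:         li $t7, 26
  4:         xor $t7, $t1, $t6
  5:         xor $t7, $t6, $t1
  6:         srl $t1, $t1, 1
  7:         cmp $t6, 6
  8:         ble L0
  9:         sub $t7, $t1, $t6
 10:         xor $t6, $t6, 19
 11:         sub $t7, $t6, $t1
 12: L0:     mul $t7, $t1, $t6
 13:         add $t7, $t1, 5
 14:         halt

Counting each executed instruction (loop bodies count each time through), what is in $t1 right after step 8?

after li $t1, 36: $t1=36
after li $t6, 33: $t6=33
after li $t7, 26: $t7=26
after xor $t7, $t1, $t6: $t7=36^33=5
after xor $t7, $t6, $t1: $t7=33^36=5
after srl $t1, $t1, 1: $t1=36>>1=18
cmp $t6, 6  (cmp 33,6)
ble L0: not taken
After step 8: $t1 = 18.

18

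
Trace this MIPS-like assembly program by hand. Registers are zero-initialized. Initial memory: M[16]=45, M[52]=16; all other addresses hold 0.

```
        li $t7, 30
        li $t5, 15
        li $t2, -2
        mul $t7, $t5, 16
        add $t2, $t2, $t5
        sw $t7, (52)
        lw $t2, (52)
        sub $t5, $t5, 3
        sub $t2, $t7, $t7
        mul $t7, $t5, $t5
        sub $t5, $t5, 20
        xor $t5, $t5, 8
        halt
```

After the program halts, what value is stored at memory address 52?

li $t7, 30 → $t7=30
li $t5, 15 → $t5=15
li $t2, -2 → $t2=-2
mul $t7, $t5, 16 → $t7=15*16=240
add $t2, $t2, $t5 → $t2=(-2)+15=13
sw $t7, (52) → M[52]=240
lw $t2, (52) → $t2=M[52]=240
sub $t5, $t5, 3 → $t5=15-3=12
sub $t2, $t7, $t7 → $t2=240-240=0
mul $t7, $t5, $t5 → $t7=12*12=144
sub $t5, $t5, 20 → $t5=12-20=-8
xor $t5, $t5, 8 → $t5=(-8)^8=-16
halt.

240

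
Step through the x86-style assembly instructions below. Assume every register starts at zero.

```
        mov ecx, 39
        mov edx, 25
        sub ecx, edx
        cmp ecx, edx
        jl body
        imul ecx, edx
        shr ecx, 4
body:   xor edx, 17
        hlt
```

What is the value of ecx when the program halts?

14

ecx=39
edx=25
ecx=39-25=14
cmp ecx, edx  (cmp 14,25)
jl body: taken
edx=25^17=8
halt.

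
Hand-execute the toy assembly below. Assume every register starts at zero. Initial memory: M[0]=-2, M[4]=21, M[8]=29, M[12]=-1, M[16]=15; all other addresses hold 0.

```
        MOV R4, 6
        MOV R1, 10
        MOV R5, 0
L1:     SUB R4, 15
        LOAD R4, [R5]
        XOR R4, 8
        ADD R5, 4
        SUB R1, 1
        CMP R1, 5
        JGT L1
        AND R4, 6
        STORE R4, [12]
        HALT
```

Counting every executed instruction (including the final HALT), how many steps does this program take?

R4=6
R1=10
R5=0
R4=6-15=-9
R4=M[0]=-2
R4=(-2)^8=-10
R5=0+4=4
R1=10-1=9
CMP R1, 5  (cmp 9,5)
JGT L1: taken
R4=(-10)-15=-25
R4=M[4]=21
R4=21^8=29
R5=4+4=8
R1=9-1=8
CMP R1, 5  (cmp 8,5)
JGT L1: taken
R4=29-15=14
R4=M[8]=29
R4=29^8=21
R5=8+4=12
R1=8-1=7
CMP R1, 5  (cmp 7,5)
JGT L1: taken
R4=21-15=6
R4=M[12]=-1
R4=(-1)^8=-9
R5=12+4=16
R1=7-1=6
CMP R1, 5  (cmp 6,5)
JGT L1: taken
R4=(-9)-15=-24
R4=M[16]=15
R4=15^8=7
R5=16+4=20
R1=6-1=5
CMP R1, 5  (cmp 5,5)
JGT L1: not taken
R4=7&6=6
STORE R4, [12] → M[12]=6
halt.
Total executed instructions: 41.

41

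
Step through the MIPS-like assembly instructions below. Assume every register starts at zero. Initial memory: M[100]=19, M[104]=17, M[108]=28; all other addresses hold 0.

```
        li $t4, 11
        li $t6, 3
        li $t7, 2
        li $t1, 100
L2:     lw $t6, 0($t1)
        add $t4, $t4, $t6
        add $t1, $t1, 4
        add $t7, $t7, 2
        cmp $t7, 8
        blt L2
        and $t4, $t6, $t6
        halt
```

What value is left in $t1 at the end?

li $t4, 11 → $t4=11
li $t6, 3 → $t6=3
li $t7, 2 → $t7=2
li $t1, 100 → $t1=100
lw $t6, 0($t1) → $t6=M[100]=19
add $t4, $t4, $t6 → $t4=11+19=30
add $t1, $t1, 4 → $t1=100+4=104
add $t7, $t7, 2 → $t7=2+2=4
cmp $t7, 8  (cmp 4,8)
blt L2: taken
lw $t6, 0($t1) → $t6=M[104]=17
add $t4, $t4, $t6 → $t4=30+17=47
add $t1, $t1, 4 → $t1=104+4=108
add $t7, $t7, 2 → $t7=4+2=6
cmp $t7, 8  (cmp 6,8)
blt L2: taken
lw $t6, 0($t1) → $t6=M[108]=28
add $t4, $t4, $t6 → $t4=47+28=75
add $t1, $t1, 4 → $t1=108+4=112
add $t7, $t7, 2 → $t7=6+2=8
cmp $t7, 8  (cmp 8,8)
blt L2: not taken
and $t4, $t6, $t6 → $t4=28&28=28
halt.

112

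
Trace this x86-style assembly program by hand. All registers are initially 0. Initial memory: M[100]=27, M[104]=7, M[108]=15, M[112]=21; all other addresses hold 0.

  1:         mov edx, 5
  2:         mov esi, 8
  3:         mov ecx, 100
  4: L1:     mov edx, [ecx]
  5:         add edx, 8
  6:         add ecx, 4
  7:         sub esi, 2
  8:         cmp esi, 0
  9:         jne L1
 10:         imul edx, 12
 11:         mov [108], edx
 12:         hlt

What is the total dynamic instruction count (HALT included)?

30

mov edx, 5 → edx=5
mov esi, 8 → esi=8
mov ecx, 100 → ecx=100
mov edx, [ecx] → edx=M[100]=27
add edx, 8 → edx=27+8=35
add ecx, 4 → ecx=100+4=104
sub esi, 2 → esi=8-2=6
cmp esi, 0  (cmp 6,0)
jne L1: taken
mov edx, [ecx] → edx=M[104]=7
add edx, 8 → edx=7+8=15
add ecx, 4 → ecx=104+4=108
sub esi, 2 → esi=6-2=4
cmp esi, 0  (cmp 4,0)
jne L1: taken
mov edx, [ecx] → edx=M[108]=15
add edx, 8 → edx=15+8=23
add ecx, 4 → ecx=108+4=112
sub esi, 2 → esi=4-2=2
cmp esi, 0  (cmp 2,0)
jne L1: taken
mov edx, [ecx] → edx=M[112]=21
add edx, 8 → edx=21+8=29
add ecx, 4 → ecx=112+4=116
sub esi, 2 → esi=2-2=0
cmp esi, 0  (cmp 0,0)
jne L1: not taken
imul edx, 12 → edx=29*12=348
mov [108], edx → M[108]=348
halt.
Total executed instructions: 30.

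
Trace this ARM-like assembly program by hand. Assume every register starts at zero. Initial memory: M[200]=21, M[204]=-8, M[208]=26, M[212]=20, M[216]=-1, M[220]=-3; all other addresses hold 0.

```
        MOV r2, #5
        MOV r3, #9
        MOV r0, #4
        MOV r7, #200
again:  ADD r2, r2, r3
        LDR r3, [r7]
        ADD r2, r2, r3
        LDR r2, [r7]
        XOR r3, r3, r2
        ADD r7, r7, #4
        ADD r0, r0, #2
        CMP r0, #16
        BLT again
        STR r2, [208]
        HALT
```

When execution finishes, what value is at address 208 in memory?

-3

after MOV r2, #5: r2=5
after MOV r3, #9: r3=9
after MOV r0, #4: r0=4
after MOV r7, #200: r7=200
after ADD r2, r2, r3: r2=5+9=14
after LDR r3, [r7]: r3=M[200]=21
after ADD r2, r2, r3: r2=14+21=35
after LDR r2, [r7]: r2=M[200]=21
after XOR r3, r3, r2: r3=21^21=0
after ADD r7, r7, #4: r7=200+4=204
after ADD r0, r0, #2: r0=4+2=6
CMP r0, #16  (cmp 6,16)
BLT again: taken
after ADD r2, r2, r3: r2=21+0=21
after LDR r3, [r7]: r3=M[204]=-8
after ADD r2, r2, r3: r2=21+(-8)=13
after LDR r2, [r7]: r2=M[204]=-8
after XOR r3, r3, r2: r3=(-8)^(-8)=0
after ADD r7, r7, #4: r7=204+4=208
after ADD r0, r0, #2: r0=6+2=8
CMP r0, #16  (cmp 8,16)
BLT again: taken
after ADD r2, r2, r3: r2=(-8)+0=-8
after LDR r3, [r7]: r3=M[208]=26
after ADD r2, r2, r3: r2=(-8)+26=18
after LDR r2, [r7]: r2=M[208]=26
after XOR r3, r3, r2: r3=26^26=0
after ADD r7, r7, #4: r7=208+4=212
after ADD r0, r0, #2: r0=8+2=10
CMP r0, #16  (cmp 10,16)
BLT again: taken
after ADD r2, r2, r3: r2=26+0=26
after LDR r3, [r7]: r3=M[212]=20
after ADD r2, r2, r3: r2=26+20=46
after LDR r2, [r7]: r2=M[212]=20
after XOR r3, r3, r2: r3=20^20=0
after ADD r7, r7, #4: r7=212+4=216
after ADD r0, r0, #2: r0=10+2=12
CMP r0, #16  (cmp 12,16)
BLT again: taken
after ADD r2, r2, r3: r2=20+0=20
after LDR r3, [r7]: r3=M[216]=-1
after ADD r2, r2, r3: r2=20+(-1)=19
after LDR r2, [r7]: r2=M[216]=-1
after XOR r3, r3, r2: r3=(-1)^(-1)=0
after ADD r7, r7, #4: r7=216+4=220
after ADD r0, r0, #2: r0=12+2=14
CMP r0, #16  (cmp 14,16)
BLT again: taken
after ADD r2, r2, r3: r2=(-1)+0=-1
after LDR r3, [r7]: r3=M[220]=-3
after ADD r2, r2, r3: r2=(-1)+(-3)=-4
after LDR r2, [r7]: r2=M[220]=-3
after XOR r3, r3, r2: r3=(-3)^(-3)=0
after ADD r7, r7, #4: r7=220+4=224
after ADD r0, r0, #2: r0=14+2=16
CMP r0, #16  (cmp 16,16)
BLT again: not taken
STR r2, [208] → M[208]=-3
halt.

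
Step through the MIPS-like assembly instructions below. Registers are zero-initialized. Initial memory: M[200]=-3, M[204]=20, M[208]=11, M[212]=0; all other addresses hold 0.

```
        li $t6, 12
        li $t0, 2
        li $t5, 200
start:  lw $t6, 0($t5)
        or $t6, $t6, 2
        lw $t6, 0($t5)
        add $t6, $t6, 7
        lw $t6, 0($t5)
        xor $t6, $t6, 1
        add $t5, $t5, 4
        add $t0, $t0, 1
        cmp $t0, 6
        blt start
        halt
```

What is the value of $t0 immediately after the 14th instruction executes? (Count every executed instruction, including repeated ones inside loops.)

li $t6, 12 → $t6=12
li $t0, 2 → $t0=2
li $t5, 200 → $t5=200
lw $t6, 0($t5) → $t6=M[200]=-3
or $t6, $t6, 2 → $t6=(-3)|2=-1
lw $t6, 0($t5) → $t6=M[200]=-3
add $t6, $t6, 7 → $t6=(-3)+7=4
lw $t6, 0($t5) → $t6=M[200]=-3
xor $t6, $t6, 1 → $t6=(-3)^1=-4
add $t5, $t5, 4 → $t5=200+4=204
add $t0, $t0, 1 → $t0=2+1=3
cmp $t0, 6  (cmp 3,6)
blt start: taken
lw $t6, 0($t5) → $t6=M[204]=20
After step 14: $t0 = 3.

3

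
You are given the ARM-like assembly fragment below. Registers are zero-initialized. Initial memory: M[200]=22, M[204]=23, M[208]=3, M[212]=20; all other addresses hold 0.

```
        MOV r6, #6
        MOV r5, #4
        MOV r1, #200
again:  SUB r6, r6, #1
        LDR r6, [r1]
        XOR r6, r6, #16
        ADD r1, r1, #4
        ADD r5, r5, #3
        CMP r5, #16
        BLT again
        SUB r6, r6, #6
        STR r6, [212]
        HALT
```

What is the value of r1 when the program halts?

216

after MOV r6, #6: r6=6
after MOV r5, #4: r5=4
after MOV r1, #200: r1=200
after SUB r6, r6, #1: r6=6-1=5
after LDR r6, [r1]: r6=M[200]=22
after XOR r6, r6, #16: r6=22^16=6
after ADD r1, r1, #4: r1=200+4=204
after ADD r5, r5, #3: r5=4+3=7
CMP r5, #16  (cmp 7,16)
BLT again: taken
after SUB r6, r6, #1: r6=6-1=5
after LDR r6, [r1]: r6=M[204]=23
after XOR r6, r6, #16: r6=23^16=7
after ADD r1, r1, #4: r1=204+4=208
after ADD r5, r5, #3: r5=7+3=10
CMP r5, #16  (cmp 10,16)
BLT again: taken
after SUB r6, r6, #1: r6=7-1=6
after LDR r6, [r1]: r6=M[208]=3
after XOR r6, r6, #16: r6=3^16=19
after ADD r1, r1, #4: r1=208+4=212
after ADD r5, r5, #3: r5=10+3=13
CMP r5, #16  (cmp 13,16)
BLT again: taken
after SUB r6, r6, #1: r6=19-1=18
after LDR r6, [r1]: r6=M[212]=20
after XOR r6, r6, #16: r6=20^16=4
after ADD r1, r1, #4: r1=212+4=216
after ADD r5, r5, #3: r5=13+3=16
CMP r5, #16  (cmp 16,16)
BLT again: not taken
after SUB r6, r6, #6: r6=4-6=-2
STR r6, [212] → M[212]=-2
halt.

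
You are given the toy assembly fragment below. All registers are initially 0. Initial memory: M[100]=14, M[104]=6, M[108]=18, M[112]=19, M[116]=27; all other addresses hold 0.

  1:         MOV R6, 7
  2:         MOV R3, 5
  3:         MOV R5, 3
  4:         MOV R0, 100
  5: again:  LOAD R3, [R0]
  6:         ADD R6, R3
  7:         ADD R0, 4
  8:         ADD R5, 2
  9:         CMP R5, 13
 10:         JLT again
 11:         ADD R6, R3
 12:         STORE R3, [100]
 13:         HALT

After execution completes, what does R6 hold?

R6=7
R3=5
R5=3
R0=100
R3=M[100]=14
R6=7+14=21
R0=100+4=104
R5=3+2=5
CMP R5, 13  (cmp 5,13)
JLT again: taken
R3=M[104]=6
R6=21+6=27
R0=104+4=108
R5=5+2=7
CMP R5, 13  (cmp 7,13)
JLT again: taken
R3=M[108]=18
R6=27+18=45
R0=108+4=112
R5=7+2=9
CMP R5, 13  (cmp 9,13)
JLT again: taken
R3=M[112]=19
R6=45+19=64
R0=112+4=116
R5=9+2=11
CMP R5, 13  (cmp 11,13)
JLT again: taken
R3=M[116]=27
R6=64+27=91
R0=116+4=120
R5=11+2=13
CMP R5, 13  (cmp 13,13)
JLT again: not taken
R6=91+27=118
STORE R3, [100] → M[100]=27
halt.

118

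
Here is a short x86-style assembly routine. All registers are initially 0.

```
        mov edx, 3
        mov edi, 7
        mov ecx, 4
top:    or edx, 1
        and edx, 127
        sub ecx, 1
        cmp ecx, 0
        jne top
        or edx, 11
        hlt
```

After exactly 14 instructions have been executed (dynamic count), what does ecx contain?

mov edx, 3 → edx=3
mov edi, 7 → edi=7
mov ecx, 4 → ecx=4
or edx, 1 → edx=3|1=3
and edx, 127 → edx=3&127=3
sub ecx, 1 → ecx=4-1=3
cmp ecx, 0  (cmp 3,0)
jne top: taken
or edx, 1 → edx=3|1=3
and edx, 127 → edx=3&127=3
sub ecx, 1 → ecx=3-1=2
cmp ecx, 0  (cmp 2,0)
jne top: taken
or edx, 1 → edx=3|1=3
After step 14: ecx = 2.

2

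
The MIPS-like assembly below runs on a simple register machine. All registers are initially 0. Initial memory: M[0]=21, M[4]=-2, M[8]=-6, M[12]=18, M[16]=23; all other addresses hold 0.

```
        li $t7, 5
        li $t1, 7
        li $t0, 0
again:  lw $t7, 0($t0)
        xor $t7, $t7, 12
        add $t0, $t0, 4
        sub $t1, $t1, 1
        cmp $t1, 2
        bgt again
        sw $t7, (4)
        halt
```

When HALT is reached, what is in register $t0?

li $t7, 5 → $t7=5
li $t1, 7 → $t1=7
li $t0, 0 → $t0=0
lw $t7, 0($t0) → $t7=M[0]=21
xor $t7, $t7, 12 → $t7=21^12=25
add $t0, $t0, 4 → $t0=0+4=4
sub $t1, $t1, 1 → $t1=7-1=6
cmp $t1, 2  (cmp 6,2)
bgt again: taken
lw $t7, 0($t0) → $t7=M[4]=-2
xor $t7, $t7, 12 → $t7=(-2)^12=-14
add $t0, $t0, 4 → $t0=4+4=8
sub $t1, $t1, 1 → $t1=6-1=5
cmp $t1, 2  (cmp 5,2)
bgt again: taken
lw $t7, 0($t0) → $t7=M[8]=-6
xor $t7, $t7, 12 → $t7=(-6)^12=-10
add $t0, $t0, 4 → $t0=8+4=12
sub $t1, $t1, 1 → $t1=5-1=4
cmp $t1, 2  (cmp 4,2)
bgt again: taken
lw $t7, 0($t0) → $t7=M[12]=18
xor $t7, $t7, 12 → $t7=18^12=30
add $t0, $t0, 4 → $t0=12+4=16
sub $t1, $t1, 1 → $t1=4-1=3
cmp $t1, 2  (cmp 3,2)
bgt again: taken
lw $t7, 0($t0) → $t7=M[16]=23
xor $t7, $t7, 12 → $t7=23^12=27
add $t0, $t0, 4 → $t0=16+4=20
sub $t1, $t1, 1 → $t1=3-1=2
cmp $t1, 2  (cmp 2,2)
bgt again: not taken
sw $t7, (4) → M[4]=27
halt.

20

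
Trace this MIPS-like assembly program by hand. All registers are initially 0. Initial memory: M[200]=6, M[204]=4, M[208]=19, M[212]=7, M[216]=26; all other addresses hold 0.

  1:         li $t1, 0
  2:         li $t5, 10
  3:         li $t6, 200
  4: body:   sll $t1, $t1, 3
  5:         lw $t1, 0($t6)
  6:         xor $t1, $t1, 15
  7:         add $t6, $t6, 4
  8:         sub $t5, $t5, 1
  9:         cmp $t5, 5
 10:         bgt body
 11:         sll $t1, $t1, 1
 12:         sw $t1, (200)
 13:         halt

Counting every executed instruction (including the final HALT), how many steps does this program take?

41

$t1=0
$t5=10
$t6=200
$t1=0<<3=0
$t1=M[200]=6
$t1=6^15=9
$t6=200+4=204
$t5=10-1=9
cmp $t5, 5  (cmp 9,5)
bgt body: taken
$t1=9<<3=72
$t1=M[204]=4
$t1=4^15=11
$t6=204+4=208
$t5=9-1=8
cmp $t5, 5  (cmp 8,5)
bgt body: taken
$t1=11<<3=88
$t1=M[208]=19
$t1=19^15=28
$t6=208+4=212
$t5=8-1=7
cmp $t5, 5  (cmp 7,5)
bgt body: taken
$t1=28<<3=224
$t1=M[212]=7
$t1=7^15=8
$t6=212+4=216
$t5=7-1=6
cmp $t5, 5  (cmp 6,5)
bgt body: taken
$t1=8<<3=64
$t1=M[216]=26
$t1=26^15=21
$t6=216+4=220
$t5=6-1=5
cmp $t5, 5  (cmp 5,5)
bgt body: not taken
$t1=21<<1=42
sw $t1, (200) → M[200]=42
halt.
Total executed instructions: 41.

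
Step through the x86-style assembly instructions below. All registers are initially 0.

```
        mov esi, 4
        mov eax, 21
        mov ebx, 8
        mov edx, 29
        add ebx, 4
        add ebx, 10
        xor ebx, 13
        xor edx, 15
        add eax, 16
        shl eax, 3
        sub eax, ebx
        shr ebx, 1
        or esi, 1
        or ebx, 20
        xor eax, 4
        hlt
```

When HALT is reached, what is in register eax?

esi=4
eax=21
ebx=8
edx=29
ebx=8+4=12
ebx=12+10=22
ebx=22^13=27
edx=29^15=18
eax=21+16=37
eax=37<<3=296
eax=296-27=269
ebx=27>>1=13
esi=4|1=5
ebx=13|20=29
eax=269^4=265
halt.

265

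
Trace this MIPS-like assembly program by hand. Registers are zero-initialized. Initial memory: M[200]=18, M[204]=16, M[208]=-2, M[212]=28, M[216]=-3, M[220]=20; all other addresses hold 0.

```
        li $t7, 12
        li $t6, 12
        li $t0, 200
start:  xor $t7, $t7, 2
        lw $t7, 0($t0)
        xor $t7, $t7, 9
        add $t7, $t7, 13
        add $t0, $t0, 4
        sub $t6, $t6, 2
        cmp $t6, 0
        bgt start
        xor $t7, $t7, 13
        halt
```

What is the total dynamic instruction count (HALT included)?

after li $t7, 12: $t7=12
after li $t6, 12: $t6=12
after li $t0, 200: $t0=200
after xor $t7, $t7, 2: $t7=12^2=14
after lw $t7, 0($t0): $t7=M[200]=18
after xor $t7, $t7, 9: $t7=18^9=27
after add $t7, $t7, 13: $t7=27+13=40
after add $t0, $t0, 4: $t0=200+4=204
after sub $t6, $t6, 2: $t6=12-2=10
cmp $t6, 0  (cmp 10,0)
bgt start: taken
after xor $t7, $t7, 2: $t7=40^2=42
after lw $t7, 0($t0): $t7=M[204]=16
after xor $t7, $t7, 9: $t7=16^9=25
after add $t7, $t7, 13: $t7=25+13=38
after add $t0, $t0, 4: $t0=204+4=208
after sub $t6, $t6, 2: $t6=10-2=8
cmp $t6, 0  (cmp 8,0)
bgt start: taken
after xor $t7, $t7, 2: $t7=38^2=36
after lw $t7, 0($t0): $t7=M[208]=-2
after xor $t7, $t7, 9: $t7=(-2)^9=-9
after add $t7, $t7, 13: $t7=(-9)+13=4
after add $t0, $t0, 4: $t0=208+4=212
after sub $t6, $t6, 2: $t6=8-2=6
cmp $t6, 0  (cmp 6,0)
bgt start: taken
after xor $t7, $t7, 2: $t7=4^2=6
after lw $t7, 0($t0): $t7=M[212]=28
after xor $t7, $t7, 9: $t7=28^9=21
after add $t7, $t7, 13: $t7=21+13=34
after add $t0, $t0, 4: $t0=212+4=216
after sub $t6, $t6, 2: $t6=6-2=4
cmp $t6, 0  (cmp 4,0)
bgt start: taken
after xor $t7, $t7, 2: $t7=34^2=32
after lw $t7, 0($t0): $t7=M[216]=-3
after xor $t7, $t7, 9: $t7=(-3)^9=-12
after add $t7, $t7, 13: $t7=(-12)+13=1
after add $t0, $t0, 4: $t0=216+4=220
after sub $t6, $t6, 2: $t6=4-2=2
cmp $t6, 0  (cmp 2,0)
bgt start: taken
after xor $t7, $t7, 2: $t7=1^2=3
after lw $t7, 0($t0): $t7=M[220]=20
after xor $t7, $t7, 9: $t7=20^9=29
after add $t7, $t7, 13: $t7=29+13=42
after add $t0, $t0, 4: $t0=220+4=224
after sub $t6, $t6, 2: $t6=2-2=0
cmp $t6, 0  (cmp 0,0)
bgt start: not taken
after xor $t7, $t7, 13: $t7=42^13=39
halt.
Total executed instructions: 53.

53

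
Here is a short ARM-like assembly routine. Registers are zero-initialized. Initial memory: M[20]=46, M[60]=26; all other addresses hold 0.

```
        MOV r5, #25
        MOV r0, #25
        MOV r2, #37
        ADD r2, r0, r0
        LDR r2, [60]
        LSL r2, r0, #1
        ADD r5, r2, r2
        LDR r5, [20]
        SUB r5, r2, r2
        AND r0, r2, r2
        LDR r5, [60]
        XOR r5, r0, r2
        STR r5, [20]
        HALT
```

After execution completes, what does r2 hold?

after MOV r5, #25: r5=25
after MOV r0, #25: r0=25
after MOV r2, #37: r2=37
after ADD r2, r0, r0: r2=25+25=50
after LDR r2, [60]: r2=M[60]=26
after LSL r2, r0, #1: r2=25<<1=50
after ADD r5, r2, r2: r5=50+50=100
after LDR r5, [20]: r5=M[20]=46
after SUB r5, r2, r2: r5=50-50=0
after AND r0, r2, r2: r0=50&50=50
after LDR r5, [60]: r5=M[60]=26
after XOR r5, r0, r2: r5=50^50=0
STR r5, [20] → M[20]=0
halt.

50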